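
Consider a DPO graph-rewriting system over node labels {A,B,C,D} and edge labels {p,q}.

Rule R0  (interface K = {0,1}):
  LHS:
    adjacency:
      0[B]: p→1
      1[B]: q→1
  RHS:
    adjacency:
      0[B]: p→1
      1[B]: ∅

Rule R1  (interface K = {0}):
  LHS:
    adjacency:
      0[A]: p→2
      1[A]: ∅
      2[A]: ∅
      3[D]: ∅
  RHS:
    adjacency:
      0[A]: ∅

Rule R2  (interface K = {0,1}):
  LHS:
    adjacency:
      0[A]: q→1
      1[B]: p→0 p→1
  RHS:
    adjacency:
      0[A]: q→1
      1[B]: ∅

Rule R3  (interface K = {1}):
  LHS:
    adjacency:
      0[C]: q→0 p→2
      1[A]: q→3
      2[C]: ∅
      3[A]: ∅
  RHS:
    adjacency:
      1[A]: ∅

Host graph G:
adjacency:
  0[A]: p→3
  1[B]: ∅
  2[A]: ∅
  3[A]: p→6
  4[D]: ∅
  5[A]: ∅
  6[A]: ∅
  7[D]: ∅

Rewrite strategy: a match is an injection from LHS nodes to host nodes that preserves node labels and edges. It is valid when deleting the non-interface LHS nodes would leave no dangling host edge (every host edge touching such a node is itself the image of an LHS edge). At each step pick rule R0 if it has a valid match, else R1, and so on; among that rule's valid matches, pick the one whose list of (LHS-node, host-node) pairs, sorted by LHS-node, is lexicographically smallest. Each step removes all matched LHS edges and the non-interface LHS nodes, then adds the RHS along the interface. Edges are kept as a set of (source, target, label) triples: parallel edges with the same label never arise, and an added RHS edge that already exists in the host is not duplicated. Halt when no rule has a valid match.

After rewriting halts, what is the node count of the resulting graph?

start.  V:8 E:2  edges: 0-p->3 3-p->6
1. fire R1 via {0↦3, 1↦2, 2↦6, 3↦4}  →  V:5 E:1  edges: 0-p->3
2. fire R1 via {0↦0, 1↦5, 2↦3, 3↦7}  →  V:2 E:0  edges: ∅
final graph: no rule applies after step 2
NF nodes: {0:A, 1:B}

Answer: 2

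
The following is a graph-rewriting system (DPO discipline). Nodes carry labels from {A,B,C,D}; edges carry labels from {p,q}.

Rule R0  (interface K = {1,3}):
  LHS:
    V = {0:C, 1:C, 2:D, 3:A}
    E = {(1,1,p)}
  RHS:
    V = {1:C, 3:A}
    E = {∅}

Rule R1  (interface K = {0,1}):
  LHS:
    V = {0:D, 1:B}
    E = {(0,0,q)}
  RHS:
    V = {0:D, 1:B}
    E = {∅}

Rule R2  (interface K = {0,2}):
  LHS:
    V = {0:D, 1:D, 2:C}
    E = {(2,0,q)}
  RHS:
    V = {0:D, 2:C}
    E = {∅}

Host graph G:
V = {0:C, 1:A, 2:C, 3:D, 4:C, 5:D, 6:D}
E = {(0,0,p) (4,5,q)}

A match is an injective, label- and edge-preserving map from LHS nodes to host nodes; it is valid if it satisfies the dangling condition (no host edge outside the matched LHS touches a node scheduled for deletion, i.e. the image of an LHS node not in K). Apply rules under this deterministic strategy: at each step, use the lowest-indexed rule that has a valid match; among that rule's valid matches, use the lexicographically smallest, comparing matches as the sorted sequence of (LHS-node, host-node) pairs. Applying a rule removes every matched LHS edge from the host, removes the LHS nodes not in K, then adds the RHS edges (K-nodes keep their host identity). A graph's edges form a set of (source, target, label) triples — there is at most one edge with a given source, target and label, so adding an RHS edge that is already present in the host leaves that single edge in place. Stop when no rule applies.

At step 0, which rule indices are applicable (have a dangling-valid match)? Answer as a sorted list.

Answer: [R0,R2]

Rewrite trace:
R0: 2 valid matches — {0↦2, 1↦0, 2↦3, 3↦1}, {0↦2, 1↦0, 2↦6, 3↦1}
R1: no valid match — LHS pattern not found
R2: 2 valid matches — {0↦5, 1↦3, 2↦4}, {0↦5, 1↦6, 2↦4}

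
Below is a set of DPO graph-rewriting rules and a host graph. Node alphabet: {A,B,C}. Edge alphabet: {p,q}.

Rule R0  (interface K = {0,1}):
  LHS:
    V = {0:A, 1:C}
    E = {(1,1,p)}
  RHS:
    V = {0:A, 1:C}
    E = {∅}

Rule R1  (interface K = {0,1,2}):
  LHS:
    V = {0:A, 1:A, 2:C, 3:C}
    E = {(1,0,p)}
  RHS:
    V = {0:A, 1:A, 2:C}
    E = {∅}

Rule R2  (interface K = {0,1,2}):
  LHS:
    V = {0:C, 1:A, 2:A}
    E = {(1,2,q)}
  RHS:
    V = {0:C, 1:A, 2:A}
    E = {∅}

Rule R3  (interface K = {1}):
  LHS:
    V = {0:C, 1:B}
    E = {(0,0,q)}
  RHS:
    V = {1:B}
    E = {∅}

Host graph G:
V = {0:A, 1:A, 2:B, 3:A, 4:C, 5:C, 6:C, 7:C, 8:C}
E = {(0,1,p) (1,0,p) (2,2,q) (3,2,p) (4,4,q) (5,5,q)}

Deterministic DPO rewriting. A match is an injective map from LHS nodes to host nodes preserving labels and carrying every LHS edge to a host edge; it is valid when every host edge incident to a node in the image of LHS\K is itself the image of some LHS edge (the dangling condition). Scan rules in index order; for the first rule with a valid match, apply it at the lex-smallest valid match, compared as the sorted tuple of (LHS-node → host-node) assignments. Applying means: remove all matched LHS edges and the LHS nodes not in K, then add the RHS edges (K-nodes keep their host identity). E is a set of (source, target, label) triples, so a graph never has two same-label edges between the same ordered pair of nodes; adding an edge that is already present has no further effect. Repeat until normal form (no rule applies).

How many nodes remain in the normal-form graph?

initial: |V|=9 |E|=6  E = 0-p->1 1-p->0 2-q->2 3-p->2 4-q->4 5-q->5
step 1: apply R1 at {0↦0, 1↦1, 2↦4, 3↦6}  → |V|=8 |E|=5  E = 0-p->1 2-q->2 3-p->2 4-q->4 5-q->5
step 2: apply R1 at {0↦1, 1↦0, 2↦4, 3↦7}  → |V|=7 |E|=4  E = 2-q->2 3-p->2 4-q->4 5-q->5
step 3: apply R3 at {0↦4, 1↦2}  → |V|=6 |E|=3  E = 2-q->2 3-p->2 5-q->5
step 4: apply R3 at {0↦5, 1↦2}  → |V|=5 |E|=2  E = 2-q->2 3-p->2
normal form: no rule applies after step 4
NF nodes: {0:A, 1:A, 2:B, 3:A, 8:C}

Answer: 5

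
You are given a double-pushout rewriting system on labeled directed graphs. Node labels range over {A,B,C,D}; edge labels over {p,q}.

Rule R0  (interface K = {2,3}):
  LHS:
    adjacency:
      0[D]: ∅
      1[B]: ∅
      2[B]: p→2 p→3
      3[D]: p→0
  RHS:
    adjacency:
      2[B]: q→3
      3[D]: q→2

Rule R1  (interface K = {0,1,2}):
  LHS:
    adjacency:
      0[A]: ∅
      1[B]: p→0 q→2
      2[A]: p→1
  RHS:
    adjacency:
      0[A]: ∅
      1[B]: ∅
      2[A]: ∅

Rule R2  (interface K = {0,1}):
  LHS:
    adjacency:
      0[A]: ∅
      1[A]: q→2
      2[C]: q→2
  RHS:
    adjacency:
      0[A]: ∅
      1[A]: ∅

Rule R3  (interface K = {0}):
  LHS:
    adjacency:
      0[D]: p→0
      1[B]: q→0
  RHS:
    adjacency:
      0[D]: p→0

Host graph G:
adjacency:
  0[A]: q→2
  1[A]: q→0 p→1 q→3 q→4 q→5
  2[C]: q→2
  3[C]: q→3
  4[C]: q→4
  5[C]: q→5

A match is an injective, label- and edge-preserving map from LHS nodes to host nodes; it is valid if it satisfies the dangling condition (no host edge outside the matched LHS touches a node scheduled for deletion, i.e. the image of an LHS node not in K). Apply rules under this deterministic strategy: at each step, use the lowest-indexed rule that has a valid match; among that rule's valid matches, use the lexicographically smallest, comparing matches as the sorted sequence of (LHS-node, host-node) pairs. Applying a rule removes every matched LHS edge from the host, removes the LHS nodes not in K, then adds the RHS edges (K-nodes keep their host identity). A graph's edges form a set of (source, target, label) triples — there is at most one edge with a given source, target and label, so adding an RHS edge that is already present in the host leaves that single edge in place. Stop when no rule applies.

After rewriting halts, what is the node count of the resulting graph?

initial: |V|=6 |E|=10  E = 0-q->2 1-q->0 1-p->1 1-q->3 1-q->4 1-q->5 2-q->2 3-q->3 4-q->4 5-q->5
step 1: apply R2 at {0↦0, 1↦1, 2↦3}  → |V|=5 |E|=8  E = 0-q->2 1-q->0 1-p->1 1-q->4 1-q->5 2-q->2 4-q->4 5-q->5
step 2: apply R2 at {0↦0, 1↦1, 2↦4}  → |V|=4 |E|=6  E = 0-q->2 1-q->0 1-p->1 1-q->5 2-q->2 5-q->5
step 3: apply R2 at {0↦0, 1↦1, 2↦5}  → |V|=3 |E|=4  E = 0-q->2 1-q->0 1-p->1 2-q->2
step 4: apply R2 at {0↦1, 1↦0, 2↦2}  → |V|=2 |E|=2  E = 1-q->0 1-p->1
halt: no rule applies after step 4
NF nodes: {0:A, 1:A}

Answer: 2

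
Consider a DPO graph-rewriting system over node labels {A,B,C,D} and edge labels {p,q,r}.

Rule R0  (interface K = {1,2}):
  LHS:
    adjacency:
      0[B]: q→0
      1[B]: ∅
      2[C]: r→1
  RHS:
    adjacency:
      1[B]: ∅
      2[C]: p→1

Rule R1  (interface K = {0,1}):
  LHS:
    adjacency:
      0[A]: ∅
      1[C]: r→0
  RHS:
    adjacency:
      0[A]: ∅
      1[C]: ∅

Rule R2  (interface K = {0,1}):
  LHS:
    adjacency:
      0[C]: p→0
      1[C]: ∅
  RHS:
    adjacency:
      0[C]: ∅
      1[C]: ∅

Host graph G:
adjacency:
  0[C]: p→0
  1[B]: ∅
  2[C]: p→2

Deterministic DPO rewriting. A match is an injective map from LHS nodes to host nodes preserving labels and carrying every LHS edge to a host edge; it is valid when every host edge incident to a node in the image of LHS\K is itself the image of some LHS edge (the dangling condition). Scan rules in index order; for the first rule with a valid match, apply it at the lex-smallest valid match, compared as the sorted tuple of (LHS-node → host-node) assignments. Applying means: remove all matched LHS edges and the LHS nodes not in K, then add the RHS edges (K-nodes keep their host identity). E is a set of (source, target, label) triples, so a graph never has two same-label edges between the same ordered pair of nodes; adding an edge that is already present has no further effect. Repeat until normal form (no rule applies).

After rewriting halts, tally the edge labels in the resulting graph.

Answer: (no edges)

Steps:
initial: |V|=3 |E|=2  E = 0-p->0 2-p->2
step 1: apply R2 at {0↦0, 1↦2}  → |V|=3 |E|=1  E = 2-p->2
step 2: apply R2 at {0↦2, 1↦0}  → |V|=3 |E|=0  E = ∅
final graph: no rule applies after step 2
NF edges: []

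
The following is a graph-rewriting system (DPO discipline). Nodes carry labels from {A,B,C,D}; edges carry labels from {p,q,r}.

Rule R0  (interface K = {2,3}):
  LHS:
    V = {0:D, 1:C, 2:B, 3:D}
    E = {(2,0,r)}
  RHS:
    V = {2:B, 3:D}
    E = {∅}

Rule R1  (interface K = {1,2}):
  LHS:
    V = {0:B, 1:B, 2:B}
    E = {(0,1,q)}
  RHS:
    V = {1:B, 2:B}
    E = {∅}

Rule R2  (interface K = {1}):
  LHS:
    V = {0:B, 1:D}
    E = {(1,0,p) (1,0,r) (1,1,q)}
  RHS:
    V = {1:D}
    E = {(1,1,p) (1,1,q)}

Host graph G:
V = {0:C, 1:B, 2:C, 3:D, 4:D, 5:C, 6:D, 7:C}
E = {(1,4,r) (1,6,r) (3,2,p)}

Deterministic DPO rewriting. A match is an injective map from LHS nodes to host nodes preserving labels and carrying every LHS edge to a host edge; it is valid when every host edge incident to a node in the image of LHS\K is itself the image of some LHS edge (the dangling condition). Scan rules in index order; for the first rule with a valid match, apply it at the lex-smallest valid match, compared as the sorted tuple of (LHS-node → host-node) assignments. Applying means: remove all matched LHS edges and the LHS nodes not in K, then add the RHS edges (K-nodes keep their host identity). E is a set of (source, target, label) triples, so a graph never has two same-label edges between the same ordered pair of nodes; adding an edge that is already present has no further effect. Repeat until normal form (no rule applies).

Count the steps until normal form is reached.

Answer: 2

Rewrite trace:
initial: |V|=8 |E|=3  E = 1-r->4 1-r->6 3-p->2
step 1: apply R0 at {0↦4, 1↦0, 2↦1, 3↦3}  → |V|=6 |E|=2  E = 1-r->6 3-p->2
step 2: apply R0 at {0↦6, 1↦5, 2↦1, 3↦3}  → |V|=4 |E|=1  E = 3-p->2
halt: no rule applies after step 2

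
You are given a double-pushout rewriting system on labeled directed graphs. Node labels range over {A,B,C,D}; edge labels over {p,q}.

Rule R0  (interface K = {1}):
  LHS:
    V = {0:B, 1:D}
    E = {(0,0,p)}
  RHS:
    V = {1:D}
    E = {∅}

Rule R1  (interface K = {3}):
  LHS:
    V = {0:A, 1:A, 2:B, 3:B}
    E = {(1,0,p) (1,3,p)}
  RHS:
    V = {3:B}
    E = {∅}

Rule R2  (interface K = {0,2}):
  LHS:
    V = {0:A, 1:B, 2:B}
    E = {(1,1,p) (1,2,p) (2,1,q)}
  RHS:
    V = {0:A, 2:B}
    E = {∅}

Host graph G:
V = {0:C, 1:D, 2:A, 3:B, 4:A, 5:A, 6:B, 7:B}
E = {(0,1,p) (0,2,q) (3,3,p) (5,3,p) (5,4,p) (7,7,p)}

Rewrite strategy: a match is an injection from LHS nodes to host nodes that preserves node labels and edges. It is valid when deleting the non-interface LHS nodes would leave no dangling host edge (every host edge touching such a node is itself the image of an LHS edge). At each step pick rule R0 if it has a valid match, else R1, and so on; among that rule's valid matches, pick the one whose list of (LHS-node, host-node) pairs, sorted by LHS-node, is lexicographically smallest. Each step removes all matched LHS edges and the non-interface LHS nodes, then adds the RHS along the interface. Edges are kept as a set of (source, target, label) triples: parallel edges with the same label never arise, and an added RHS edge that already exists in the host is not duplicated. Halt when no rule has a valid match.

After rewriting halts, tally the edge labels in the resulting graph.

[0] host  ⇒  8 nodes, 6 edges  {0-p->1 0-q->2 3-p->3 5-p->3 5-p->4 7-p->7}
[1] R0 @ {0↦7, 1↦1}  ⇒  7 nodes, 5 edges  {0-p->1 0-q->2 3-p->3 5-p->3 5-p->4}
[2] R1 @ {0↦4, 1↦5, 2↦6, 3↦3}  ⇒  4 nodes, 3 edges  {0-p->1 0-q->2 3-p->3}
[3] R0 @ {0↦3, 1↦1}  ⇒  3 nodes, 2 edges  {0-p->1 0-q->2}
final graph: no rule applies after step 3
NF edges: [(0, 1, 'p'), (0, 2, 'q')]

Answer: p:1 q:1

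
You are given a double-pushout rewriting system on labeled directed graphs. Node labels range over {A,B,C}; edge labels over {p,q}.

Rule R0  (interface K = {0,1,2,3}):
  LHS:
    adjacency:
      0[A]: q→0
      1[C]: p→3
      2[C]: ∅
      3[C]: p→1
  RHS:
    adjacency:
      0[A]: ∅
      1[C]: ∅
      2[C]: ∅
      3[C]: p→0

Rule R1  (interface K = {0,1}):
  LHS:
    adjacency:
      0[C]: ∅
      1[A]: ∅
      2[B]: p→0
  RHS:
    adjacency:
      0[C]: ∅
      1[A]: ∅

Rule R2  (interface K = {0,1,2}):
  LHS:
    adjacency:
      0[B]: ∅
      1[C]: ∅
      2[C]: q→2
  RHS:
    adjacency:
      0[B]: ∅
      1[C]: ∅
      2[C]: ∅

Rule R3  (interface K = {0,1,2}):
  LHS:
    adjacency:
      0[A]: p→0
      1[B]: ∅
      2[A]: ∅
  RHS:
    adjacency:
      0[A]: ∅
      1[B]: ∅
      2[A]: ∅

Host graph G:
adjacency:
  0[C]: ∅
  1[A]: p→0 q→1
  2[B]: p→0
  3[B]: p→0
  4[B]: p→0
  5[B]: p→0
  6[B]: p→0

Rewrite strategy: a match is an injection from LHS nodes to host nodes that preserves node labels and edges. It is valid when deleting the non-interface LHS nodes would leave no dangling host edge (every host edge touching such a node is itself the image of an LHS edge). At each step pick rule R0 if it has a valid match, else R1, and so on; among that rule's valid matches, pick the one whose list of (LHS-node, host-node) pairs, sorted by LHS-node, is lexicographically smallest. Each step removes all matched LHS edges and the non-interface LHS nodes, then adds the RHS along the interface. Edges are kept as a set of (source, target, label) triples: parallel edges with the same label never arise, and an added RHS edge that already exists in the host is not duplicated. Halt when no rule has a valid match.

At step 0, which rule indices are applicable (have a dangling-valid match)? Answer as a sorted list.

Answer: [R1]

Steps:
R0: no valid match — LHS pattern not found
R1: 5 valid matches — {0↦0, 1↦1, 2↦2}, {0↦0, 1↦1, 2↦3}, {0↦0, 1↦1, 2↦4} (+2 more)
R2: no valid match — LHS pattern not found
R3: no valid match — LHS pattern not found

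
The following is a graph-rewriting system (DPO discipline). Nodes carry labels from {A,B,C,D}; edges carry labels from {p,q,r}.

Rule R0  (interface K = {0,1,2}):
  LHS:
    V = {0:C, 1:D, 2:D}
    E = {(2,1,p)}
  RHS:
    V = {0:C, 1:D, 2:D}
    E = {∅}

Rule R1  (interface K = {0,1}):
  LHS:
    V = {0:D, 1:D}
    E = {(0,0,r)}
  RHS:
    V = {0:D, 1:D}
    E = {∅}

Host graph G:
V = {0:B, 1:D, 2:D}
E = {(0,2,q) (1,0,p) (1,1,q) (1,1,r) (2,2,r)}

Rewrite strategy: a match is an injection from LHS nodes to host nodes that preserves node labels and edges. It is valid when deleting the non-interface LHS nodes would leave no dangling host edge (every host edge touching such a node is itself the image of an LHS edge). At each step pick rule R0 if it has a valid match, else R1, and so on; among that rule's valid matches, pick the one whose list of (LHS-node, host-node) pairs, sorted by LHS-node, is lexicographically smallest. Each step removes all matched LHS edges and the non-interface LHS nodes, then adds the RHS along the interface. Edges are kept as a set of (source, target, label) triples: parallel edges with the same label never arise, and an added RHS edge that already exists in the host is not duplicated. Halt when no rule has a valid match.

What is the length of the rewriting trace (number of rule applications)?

Answer: 2

Steps:
[0] host  ⇒  3 nodes, 5 edges  {0-q->2 1-p->0 1-q->1 1-r->1 2-r->2}
[1] R1 @ {0↦1, 1↦2}  ⇒  3 nodes, 4 edges  {0-q->2 1-p->0 1-q->1 2-r->2}
[2] R1 @ {0↦2, 1↦1}  ⇒  3 nodes, 3 edges  {0-q->2 1-p->0 1-q->1}
normal form: no rule applies after step 2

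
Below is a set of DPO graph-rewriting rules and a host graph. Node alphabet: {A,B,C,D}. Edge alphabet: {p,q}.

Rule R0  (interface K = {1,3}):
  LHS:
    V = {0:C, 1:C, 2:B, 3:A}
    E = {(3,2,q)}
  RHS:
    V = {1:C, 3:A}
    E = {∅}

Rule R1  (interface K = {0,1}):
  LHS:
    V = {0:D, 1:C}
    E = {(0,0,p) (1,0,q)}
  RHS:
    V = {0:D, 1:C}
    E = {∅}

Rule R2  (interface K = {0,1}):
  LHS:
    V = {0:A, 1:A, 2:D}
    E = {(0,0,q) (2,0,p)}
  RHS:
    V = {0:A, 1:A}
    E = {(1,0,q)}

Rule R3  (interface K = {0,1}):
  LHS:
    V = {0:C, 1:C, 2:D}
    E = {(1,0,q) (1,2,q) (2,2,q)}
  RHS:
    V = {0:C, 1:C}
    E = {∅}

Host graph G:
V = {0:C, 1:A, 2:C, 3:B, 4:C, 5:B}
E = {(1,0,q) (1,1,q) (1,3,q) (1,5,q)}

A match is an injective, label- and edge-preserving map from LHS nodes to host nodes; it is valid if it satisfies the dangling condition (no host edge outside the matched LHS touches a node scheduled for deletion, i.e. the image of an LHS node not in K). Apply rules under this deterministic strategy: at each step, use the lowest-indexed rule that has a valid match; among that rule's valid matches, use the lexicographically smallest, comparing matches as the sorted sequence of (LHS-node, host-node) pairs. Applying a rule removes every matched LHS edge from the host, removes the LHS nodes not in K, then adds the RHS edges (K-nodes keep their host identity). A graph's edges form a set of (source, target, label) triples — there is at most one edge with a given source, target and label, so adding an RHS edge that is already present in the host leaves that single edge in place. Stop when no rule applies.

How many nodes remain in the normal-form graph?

[0] host  ⇒  6 nodes, 4 edges  {1-q->0 1-q->1 1-q->3 1-q->5}
[1] R0 @ {0↦2, 1↦0, 2↦3, 3↦1}  ⇒  4 nodes, 3 edges  {1-q->0 1-q->1 1-q->5}
[2] R0 @ {0↦4, 1↦0, 2↦5, 3↦1}  ⇒  2 nodes, 2 edges  {1-q->0 1-q->1}
final graph: no rule applies after step 2
NF nodes: {0:C, 1:A}

Answer: 2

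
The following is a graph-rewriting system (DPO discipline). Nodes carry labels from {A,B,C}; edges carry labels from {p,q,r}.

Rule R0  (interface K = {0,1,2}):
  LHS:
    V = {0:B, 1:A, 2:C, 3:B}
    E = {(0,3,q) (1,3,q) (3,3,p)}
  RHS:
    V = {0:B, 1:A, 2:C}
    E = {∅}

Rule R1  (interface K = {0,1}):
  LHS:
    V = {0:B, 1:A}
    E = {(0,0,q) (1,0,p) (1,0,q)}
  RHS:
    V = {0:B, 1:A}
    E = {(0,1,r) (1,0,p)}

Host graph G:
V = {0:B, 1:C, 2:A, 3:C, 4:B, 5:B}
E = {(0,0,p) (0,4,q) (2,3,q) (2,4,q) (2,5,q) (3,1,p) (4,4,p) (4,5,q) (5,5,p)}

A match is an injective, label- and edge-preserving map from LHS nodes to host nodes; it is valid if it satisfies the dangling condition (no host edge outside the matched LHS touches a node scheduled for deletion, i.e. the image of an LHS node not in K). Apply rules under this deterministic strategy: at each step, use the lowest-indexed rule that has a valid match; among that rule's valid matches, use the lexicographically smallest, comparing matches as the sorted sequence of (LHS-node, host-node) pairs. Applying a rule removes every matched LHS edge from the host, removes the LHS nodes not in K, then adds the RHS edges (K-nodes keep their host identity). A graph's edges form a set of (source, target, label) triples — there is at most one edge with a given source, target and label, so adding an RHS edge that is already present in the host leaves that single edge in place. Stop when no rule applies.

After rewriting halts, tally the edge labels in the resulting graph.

start.  V:6 E:9  edges: 0-p->0 0-q->4 2-q->3 2-q->4 2-q->5 3-p->1 4-p->4 4-q->5 5-p->5
1. fire R0 via {0↦4, 1↦2, 2↦1, 3↦5}  →  V:5 E:6  edges: 0-p->0 0-q->4 2-q->3 2-q->4 3-p->1 4-p->4
2. fire R0 via {0↦0, 1↦2, 2↦1, 3↦4}  →  V:4 E:3  edges: 0-p->0 2-q->3 3-p->1
halt: no rule applies after step 2
NF edges: [(0, 0, 'p'), (2, 3, 'q'), (3, 1, 'p')]

Answer: p:2 q:1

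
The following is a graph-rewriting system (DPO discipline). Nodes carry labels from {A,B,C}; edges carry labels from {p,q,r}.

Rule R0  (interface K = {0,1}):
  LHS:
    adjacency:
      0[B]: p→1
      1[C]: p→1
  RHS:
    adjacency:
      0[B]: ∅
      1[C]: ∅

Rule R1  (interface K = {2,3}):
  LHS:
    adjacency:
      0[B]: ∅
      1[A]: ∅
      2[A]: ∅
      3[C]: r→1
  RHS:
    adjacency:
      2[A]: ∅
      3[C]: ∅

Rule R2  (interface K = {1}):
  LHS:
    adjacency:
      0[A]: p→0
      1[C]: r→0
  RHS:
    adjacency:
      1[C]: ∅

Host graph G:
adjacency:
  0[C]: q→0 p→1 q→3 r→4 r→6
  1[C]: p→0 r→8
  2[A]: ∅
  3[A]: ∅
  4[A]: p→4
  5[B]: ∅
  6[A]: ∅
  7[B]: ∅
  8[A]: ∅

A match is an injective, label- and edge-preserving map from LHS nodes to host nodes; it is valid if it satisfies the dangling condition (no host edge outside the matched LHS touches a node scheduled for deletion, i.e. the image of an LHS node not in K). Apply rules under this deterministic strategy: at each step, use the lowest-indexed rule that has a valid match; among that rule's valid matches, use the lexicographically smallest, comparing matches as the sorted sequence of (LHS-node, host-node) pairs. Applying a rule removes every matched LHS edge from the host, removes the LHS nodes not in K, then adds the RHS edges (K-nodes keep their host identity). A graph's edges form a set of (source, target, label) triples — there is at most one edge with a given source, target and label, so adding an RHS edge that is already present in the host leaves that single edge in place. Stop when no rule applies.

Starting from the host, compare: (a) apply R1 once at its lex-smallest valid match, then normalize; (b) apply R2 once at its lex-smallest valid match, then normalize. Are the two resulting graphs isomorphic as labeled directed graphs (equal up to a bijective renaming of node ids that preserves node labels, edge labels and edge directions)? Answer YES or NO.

branch R1-first: apply at {0↦5, 1↦6, 2↦2, 3↦0} → |E|=7, then 2 more step(s) → NF |V|=4 |E|=4 V={0:C, 1:C, 2:A, 3:A} E=0-q->0 0-p->1 0-q->3 1-p->0
branch R2-first: apply at {0↦4, 1↦0} → |E|=6, then 2 more step(s) → NF |V|=4 |E|=4 V={0:C, 1:C, 2:A, 3:A} E=0-q->0 0-p->1 0-q->3 1-p->0
graphs isomorphic (equal up to label-preserving node renaming)

Answer: YES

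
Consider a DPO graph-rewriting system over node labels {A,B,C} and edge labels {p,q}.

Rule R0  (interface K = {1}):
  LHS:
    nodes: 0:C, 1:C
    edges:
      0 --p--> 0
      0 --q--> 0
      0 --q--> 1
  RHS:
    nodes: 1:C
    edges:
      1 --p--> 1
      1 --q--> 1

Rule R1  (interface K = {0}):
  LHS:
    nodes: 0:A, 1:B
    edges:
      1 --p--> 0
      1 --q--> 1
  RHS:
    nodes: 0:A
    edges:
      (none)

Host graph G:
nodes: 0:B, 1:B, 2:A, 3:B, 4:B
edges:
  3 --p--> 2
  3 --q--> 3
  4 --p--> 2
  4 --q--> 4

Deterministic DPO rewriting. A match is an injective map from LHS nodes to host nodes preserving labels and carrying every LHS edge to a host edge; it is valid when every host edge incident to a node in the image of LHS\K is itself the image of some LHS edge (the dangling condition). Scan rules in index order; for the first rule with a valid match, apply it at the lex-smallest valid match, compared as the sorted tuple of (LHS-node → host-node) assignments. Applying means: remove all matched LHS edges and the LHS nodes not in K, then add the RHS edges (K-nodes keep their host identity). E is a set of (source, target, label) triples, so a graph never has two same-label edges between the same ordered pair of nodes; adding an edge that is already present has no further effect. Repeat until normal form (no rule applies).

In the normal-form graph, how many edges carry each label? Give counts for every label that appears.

[0] host  ⇒  5 nodes, 4 edges  {3-p->2 3-q->3 4-p->2 4-q->4}
[1] R1 @ {0↦2, 1↦3}  ⇒  4 nodes, 2 edges  {4-p->2 4-q->4}
[2] R1 @ {0↦2, 1↦4}  ⇒  3 nodes, 0 edges  {∅}
halt: no rule applies after step 2
NF edges: []

Answer: (no edges)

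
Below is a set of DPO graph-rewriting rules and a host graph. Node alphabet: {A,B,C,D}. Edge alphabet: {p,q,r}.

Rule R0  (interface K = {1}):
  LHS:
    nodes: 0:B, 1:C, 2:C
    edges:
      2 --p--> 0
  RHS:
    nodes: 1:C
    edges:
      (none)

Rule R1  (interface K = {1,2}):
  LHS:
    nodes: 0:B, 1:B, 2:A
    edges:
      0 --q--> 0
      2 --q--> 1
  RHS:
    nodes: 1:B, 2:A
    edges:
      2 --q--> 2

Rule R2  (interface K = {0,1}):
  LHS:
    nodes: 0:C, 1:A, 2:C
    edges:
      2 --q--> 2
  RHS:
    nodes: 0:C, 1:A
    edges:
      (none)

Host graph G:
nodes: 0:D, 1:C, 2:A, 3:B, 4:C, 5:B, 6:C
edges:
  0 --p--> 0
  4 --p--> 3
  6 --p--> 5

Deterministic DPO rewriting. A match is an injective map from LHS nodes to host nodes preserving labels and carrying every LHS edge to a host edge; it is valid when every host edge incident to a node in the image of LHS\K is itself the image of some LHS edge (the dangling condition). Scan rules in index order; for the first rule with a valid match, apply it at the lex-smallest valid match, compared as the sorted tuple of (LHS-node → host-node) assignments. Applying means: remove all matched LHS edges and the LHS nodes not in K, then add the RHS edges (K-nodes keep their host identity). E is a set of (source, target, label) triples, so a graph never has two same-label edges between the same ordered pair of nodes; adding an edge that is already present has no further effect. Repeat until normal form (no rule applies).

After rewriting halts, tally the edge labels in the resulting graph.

Answer: p:1

Steps:
initial: |V|=7 |E|=3  E = 0-p->0 4-p->3 6-p->5
step 1: apply R0 at {0↦3, 1↦1, 2↦4}  → |V|=5 |E|=2  E = 0-p->0 6-p->5
step 2: apply R0 at {0↦5, 1↦1, 2↦6}  → |V|=3 |E|=1  E = 0-p->0
halt: no rule applies after step 2
NF edges: [(0, 0, 'p')]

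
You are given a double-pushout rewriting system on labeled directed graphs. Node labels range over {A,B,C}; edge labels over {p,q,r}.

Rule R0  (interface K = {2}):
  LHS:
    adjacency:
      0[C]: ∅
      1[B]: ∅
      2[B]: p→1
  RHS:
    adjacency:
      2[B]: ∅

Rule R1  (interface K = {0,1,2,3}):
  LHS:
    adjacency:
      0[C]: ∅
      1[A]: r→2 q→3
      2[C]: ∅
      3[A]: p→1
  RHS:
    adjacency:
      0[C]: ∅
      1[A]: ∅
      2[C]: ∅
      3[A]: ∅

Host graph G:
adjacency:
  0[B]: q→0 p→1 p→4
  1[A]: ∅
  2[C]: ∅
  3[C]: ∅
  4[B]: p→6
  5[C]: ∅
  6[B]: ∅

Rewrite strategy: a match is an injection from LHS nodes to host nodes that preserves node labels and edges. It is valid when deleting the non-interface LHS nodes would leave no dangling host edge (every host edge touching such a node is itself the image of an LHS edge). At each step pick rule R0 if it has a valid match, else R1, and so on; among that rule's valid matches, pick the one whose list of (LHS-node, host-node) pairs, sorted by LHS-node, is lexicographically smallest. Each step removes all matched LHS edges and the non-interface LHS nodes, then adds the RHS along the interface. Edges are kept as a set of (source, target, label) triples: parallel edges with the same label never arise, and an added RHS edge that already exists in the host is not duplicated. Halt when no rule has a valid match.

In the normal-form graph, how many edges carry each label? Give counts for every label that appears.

Answer: p:1 q:1

Rewrite trace:
[0] host  ⇒  7 nodes, 4 edges  {0-q->0 0-p->1 0-p->4 4-p->6}
[1] R0 @ {0↦2, 1↦6, 2↦4}  ⇒  5 nodes, 3 edges  {0-q->0 0-p->1 0-p->4}
[2] R0 @ {0↦3, 1↦4, 2↦0}  ⇒  3 nodes, 2 edges  {0-q->0 0-p->1}
normal form: no rule applies after step 2
NF edges: [(0, 0, 'q'), (0, 1, 'p')]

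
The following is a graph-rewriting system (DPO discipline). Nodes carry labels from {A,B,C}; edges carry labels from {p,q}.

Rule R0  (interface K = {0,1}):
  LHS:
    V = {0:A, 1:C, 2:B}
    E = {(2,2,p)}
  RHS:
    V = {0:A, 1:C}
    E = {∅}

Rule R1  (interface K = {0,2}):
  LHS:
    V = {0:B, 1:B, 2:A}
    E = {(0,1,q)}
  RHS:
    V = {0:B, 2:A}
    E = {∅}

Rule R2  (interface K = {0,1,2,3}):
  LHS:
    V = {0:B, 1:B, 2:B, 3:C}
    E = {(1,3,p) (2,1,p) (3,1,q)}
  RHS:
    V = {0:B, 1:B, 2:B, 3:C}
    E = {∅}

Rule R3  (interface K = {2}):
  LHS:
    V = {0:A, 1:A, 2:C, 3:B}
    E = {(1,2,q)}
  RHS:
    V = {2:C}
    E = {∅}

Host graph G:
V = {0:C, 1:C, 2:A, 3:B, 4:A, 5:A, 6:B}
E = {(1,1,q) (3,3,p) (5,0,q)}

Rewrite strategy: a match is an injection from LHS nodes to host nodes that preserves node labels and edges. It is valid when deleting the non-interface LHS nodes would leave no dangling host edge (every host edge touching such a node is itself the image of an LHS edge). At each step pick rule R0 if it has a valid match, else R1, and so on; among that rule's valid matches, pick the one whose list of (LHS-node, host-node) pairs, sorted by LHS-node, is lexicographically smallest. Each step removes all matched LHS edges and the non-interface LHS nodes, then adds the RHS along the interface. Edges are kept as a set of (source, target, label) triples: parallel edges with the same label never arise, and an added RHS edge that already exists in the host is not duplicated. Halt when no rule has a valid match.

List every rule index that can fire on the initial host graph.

R0: 6 valid matches — {0↦2, 1↦0, 2↦3}, {0↦2, 1↦1, 2↦3}, {0↦4, 1↦0, 2↦3} (+3 more)
R1: no valid match — LHS pattern not found
R2: no valid match — LHS pattern not found
R3: 2 valid matches — {0↦2, 1↦5, 2↦0, 3↦6}, {0↦4, 1↦5, 2↦0, 3↦6}

Answer: [R0,R3]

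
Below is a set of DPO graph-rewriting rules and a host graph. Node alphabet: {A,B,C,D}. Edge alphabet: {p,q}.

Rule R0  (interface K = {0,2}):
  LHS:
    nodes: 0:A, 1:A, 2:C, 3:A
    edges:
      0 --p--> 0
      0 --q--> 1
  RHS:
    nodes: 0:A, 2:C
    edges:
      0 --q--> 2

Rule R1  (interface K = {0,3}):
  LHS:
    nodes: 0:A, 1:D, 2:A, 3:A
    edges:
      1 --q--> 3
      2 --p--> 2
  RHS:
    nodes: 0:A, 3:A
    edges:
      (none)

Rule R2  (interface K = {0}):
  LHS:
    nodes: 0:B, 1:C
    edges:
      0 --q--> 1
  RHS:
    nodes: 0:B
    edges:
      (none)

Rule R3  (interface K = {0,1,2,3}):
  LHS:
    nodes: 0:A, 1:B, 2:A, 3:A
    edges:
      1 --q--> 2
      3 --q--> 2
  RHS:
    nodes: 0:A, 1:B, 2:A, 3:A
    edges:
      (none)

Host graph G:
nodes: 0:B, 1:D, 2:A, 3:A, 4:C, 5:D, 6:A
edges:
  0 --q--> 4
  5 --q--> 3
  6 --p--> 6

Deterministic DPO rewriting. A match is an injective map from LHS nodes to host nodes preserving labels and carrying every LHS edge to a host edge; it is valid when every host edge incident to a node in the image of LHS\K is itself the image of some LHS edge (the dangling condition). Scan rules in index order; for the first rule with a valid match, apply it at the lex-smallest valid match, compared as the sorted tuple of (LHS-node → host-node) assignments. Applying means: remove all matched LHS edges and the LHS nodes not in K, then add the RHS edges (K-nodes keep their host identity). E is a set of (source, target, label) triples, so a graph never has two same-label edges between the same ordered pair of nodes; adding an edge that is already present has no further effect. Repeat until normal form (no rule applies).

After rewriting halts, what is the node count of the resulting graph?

Answer: 4

Derivation:
initial: |V|=7 |E|=3  E = 0-q->4 5-q->3 6-p->6
step 1: apply R1 at {0↦2, 1↦5, 2↦6, 3↦3}  → |V|=5 |E|=1  E = 0-q->4
step 2: apply R2 at {0↦0, 1↦4}  → |V|=4 |E|=0  E = ∅
halt: no rule applies after step 2
NF nodes: {0:B, 1:D, 2:A, 3:A}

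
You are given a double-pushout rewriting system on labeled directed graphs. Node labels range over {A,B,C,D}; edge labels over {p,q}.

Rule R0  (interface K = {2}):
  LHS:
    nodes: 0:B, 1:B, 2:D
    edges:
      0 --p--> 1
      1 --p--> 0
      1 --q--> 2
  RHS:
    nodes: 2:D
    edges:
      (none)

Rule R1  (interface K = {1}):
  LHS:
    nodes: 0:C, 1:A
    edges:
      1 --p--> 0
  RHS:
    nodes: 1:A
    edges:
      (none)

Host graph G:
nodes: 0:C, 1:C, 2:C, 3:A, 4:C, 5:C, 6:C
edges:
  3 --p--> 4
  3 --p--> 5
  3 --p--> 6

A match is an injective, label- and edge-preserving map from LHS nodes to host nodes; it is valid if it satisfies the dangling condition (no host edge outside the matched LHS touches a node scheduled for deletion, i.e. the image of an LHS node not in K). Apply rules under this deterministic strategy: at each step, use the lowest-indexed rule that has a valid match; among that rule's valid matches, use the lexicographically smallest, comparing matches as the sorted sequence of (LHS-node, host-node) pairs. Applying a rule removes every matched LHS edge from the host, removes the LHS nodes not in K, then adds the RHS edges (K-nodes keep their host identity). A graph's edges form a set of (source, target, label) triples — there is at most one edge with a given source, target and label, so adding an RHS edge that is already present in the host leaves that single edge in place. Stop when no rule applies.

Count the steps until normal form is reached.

initial: |V|=7 |E|=3  E = 3-p->4 3-p->5 3-p->6
step 1: apply R1 at {0↦4, 1↦3}  → |V|=6 |E|=2  E = 3-p->5 3-p->6
step 2: apply R1 at {0↦5, 1↦3}  → |V|=5 |E|=1  E = 3-p->6
step 3: apply R1 at {0↦6, 1↦3}  → |V|=4 |E|=0  E = ∅
final graph: no rule applies after step 3

Answer: 3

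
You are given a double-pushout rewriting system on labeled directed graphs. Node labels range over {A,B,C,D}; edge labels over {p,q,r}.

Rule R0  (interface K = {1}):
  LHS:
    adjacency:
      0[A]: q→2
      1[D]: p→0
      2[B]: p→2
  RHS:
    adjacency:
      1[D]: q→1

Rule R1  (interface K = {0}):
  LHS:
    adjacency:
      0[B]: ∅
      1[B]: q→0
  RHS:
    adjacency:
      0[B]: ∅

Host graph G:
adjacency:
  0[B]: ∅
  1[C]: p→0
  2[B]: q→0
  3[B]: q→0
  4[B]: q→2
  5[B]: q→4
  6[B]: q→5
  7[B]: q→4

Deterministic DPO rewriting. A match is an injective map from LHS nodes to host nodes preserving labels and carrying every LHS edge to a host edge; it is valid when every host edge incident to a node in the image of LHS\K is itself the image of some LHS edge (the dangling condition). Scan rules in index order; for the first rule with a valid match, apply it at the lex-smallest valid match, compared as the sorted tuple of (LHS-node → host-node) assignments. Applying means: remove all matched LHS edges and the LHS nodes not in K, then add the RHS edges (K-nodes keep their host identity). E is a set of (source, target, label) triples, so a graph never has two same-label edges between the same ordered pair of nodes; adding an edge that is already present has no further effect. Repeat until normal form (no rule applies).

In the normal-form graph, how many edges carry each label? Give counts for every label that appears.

Answer: p:1

Rewrite trace:
initial: |V|=8 |E|=7  E = 1-p->0 2-q->0 3-q->0 4-q->2 5-q->4 6-q->5 7-q->4
step 1: apply R1 at {0↦0, 1↦3}  → |V|=7 |E|=6  E = 1-p->0 2-q->0 4-q->2 5-q->4 6-q->5 7-q->4
step 2: apply R1 at {0↦4, 1↦7}  → |V|=6 |E|=5  E = 1-p->0 2-q->0 4-q->2 5-q->4 6-q->5
step 3: apply R1 at {0↦5, 1↦6}  → |V|=5 |E|=4  E = 1-p->0 2-q->0 4-q->2 5-q->4
step 4: apply R1 at {0↦4, 1↦5}  → |V|=4 |E|=3  E = 1-p->0 2-q->0 4-q->2
step 5: apply R1 at {0↦2, 1↦4}  → |V|=3 |E|=2  E = 1-p->0 2-q->0
step 6: apply R1 at {0↦0, 1↦2}  → |V|=2 |E|=1  E = 1-p->0
final graph: no rule applies after step 6
NF edges: [(1, 0, 'p')]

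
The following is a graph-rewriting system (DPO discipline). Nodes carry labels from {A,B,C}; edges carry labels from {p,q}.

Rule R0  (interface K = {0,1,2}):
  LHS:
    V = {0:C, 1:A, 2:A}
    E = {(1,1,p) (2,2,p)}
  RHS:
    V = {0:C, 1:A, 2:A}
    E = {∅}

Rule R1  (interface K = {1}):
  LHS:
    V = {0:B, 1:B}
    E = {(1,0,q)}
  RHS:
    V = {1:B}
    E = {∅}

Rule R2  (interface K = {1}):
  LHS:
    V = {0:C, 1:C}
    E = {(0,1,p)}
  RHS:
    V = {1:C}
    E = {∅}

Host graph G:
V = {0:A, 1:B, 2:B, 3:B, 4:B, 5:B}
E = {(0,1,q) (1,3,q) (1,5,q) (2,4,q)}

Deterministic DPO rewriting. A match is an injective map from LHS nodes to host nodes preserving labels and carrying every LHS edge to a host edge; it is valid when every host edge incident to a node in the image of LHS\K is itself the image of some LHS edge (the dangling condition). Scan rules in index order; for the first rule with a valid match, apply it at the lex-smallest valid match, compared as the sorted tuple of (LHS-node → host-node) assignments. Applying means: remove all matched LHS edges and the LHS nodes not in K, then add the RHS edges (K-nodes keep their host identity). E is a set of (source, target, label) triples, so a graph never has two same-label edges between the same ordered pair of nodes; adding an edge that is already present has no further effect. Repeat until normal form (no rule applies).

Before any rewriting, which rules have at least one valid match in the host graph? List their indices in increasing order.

Answer: [R1]

Rewrite trace:
R0: no valid match — LHS pattern not found
R1: 3 valid matches — {0↦3, 1↦1}, {0↦4, 1↦2}, {0↦5, 1↦1}
R2: no valid match — LHS pattern not found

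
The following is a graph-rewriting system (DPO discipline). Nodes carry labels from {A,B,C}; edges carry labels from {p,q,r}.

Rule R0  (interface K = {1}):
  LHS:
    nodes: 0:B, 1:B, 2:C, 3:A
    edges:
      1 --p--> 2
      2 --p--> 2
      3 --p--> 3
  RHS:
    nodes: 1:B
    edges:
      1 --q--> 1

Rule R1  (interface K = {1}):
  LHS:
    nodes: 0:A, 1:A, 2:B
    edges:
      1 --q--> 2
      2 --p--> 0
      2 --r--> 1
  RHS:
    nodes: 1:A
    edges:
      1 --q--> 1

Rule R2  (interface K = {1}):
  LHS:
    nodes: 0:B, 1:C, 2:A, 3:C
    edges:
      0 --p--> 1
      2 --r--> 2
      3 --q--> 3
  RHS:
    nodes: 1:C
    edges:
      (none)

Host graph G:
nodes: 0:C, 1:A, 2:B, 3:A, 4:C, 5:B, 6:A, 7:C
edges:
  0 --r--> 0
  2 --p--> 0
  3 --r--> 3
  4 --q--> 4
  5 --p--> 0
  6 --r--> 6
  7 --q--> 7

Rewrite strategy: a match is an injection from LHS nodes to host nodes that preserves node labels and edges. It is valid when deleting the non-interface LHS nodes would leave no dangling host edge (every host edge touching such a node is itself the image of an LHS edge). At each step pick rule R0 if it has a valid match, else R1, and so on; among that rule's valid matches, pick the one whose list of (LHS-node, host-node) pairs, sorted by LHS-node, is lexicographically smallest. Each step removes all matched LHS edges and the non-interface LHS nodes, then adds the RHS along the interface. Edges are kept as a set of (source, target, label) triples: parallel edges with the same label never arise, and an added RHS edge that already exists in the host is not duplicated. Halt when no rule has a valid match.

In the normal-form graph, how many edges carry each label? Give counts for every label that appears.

Answer: r:1

Rewrite trace:
initial: |V|=8 |E|=7  E = 0-r->0 2-p->0 3-r->3 4-q->4 5-p->0 6-r->6 7-q->7
step 1: apply R2 at {0↦2, 1↦0, 2↦3, 3↦4}  → |V|=5 |E|=4  E = 0-r->0 5-p->0 6-r->6 7-q->7
step 2: apply R2 at {0↦5, 1↦0, 2↦6, 3↦7}  → |V|=2 |E|=1  E = 0-r->0
normal form: no rule applies after step 2
NF edges: [(0, 0, 'r')]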